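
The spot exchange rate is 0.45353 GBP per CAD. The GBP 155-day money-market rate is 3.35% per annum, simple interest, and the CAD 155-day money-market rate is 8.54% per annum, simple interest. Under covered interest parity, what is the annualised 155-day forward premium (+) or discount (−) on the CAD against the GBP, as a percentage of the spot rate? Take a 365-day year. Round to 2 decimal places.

-5.01%

T = 155/365 years.
No-arbitrage forward: 0.45353 × 1.014226 / 1.0362658 = 0.44388411 GBP/CAD.
Annualised premium = (F − S)/S × (1/T) = (0.44388411 − 0.45353)/0.45353 ÷ (155/365) = -5.01%.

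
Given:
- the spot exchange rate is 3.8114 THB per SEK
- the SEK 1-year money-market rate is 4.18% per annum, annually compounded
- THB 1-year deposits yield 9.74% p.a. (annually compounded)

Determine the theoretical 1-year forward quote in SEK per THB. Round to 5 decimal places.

0.24908

T = 1 year.
THB accumulates by (1 + 0.0974)^1 = 1.097400.
SEK accumulates by (1 + 0.0418)^1 = 1.041800.
So F = 3.8114 × 1.097400 / 1.041800 = 4.014811 (THB/SEK).
Invert for SEK per THB: 1 / 4.014811 = 0.24908.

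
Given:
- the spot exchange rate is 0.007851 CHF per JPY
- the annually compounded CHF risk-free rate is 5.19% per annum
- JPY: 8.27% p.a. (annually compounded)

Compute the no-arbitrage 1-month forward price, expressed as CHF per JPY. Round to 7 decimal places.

T = 1/12 years.
Growth of 1 CHF over T: (1 + 0.0519)^(1/12) = 1.0042254.
JPY accumulates by (1 + 0.0827)^(1/12) = 1.0066435.
CIP: F = S · (grow CHF)/(grow JPY) = 0.007851 × 1.0042254/1.0066435 = 0.007832141 CHF per JPY.

0.0078321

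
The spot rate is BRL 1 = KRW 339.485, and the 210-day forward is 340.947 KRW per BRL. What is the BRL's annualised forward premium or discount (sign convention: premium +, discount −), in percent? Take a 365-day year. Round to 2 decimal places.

+0.75%

T = 210/365 years.
BRL trades forward at +0.43065% vs spot over the period.
Annualise by dividing by T: 0.0043065 / (210/365) = 0.007485 → 0.75%.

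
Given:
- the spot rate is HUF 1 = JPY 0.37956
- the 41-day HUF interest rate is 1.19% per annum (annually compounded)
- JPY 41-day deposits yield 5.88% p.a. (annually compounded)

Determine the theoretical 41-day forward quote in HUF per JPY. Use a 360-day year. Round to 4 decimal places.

T = 41/360 years.
JPY growth factor: (1 + 0.0588)^(41/360) = 1.0065284.
Growth of 1 HUF over T: (1 + 0.0119)^(41/360) = 1.0013482.
Forward (JPY per HUF) = 0.37956 × 1.0065284 / 1.0013482 = 0.3815235.
Quoted the other way: 1/0.3815235 = 2.6211 HUF per JPY.

2.6211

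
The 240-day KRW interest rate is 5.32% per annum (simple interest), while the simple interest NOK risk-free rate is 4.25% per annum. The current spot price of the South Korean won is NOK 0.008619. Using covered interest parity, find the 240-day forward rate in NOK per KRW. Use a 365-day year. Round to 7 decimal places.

T = 240/365 years.
NOK accumulates by 1 + 0.0425×240/365 = 1.0279452.
Growth of 1 KRW over T: 1 + 0.0532×240/365 = 1.0349808.
So F = 0.008619 × 1.0279452 / 1.0349808 = 0.008560410 (NOK/KRW).

0.0085604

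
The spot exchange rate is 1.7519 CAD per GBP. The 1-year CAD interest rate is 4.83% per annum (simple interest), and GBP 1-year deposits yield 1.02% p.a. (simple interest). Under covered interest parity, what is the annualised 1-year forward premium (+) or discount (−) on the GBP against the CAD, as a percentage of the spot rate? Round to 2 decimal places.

T = 1 year.
No-arbitrage forward: 1.7519 × 1.048300 / 1.010200 = 1.8179734 CAD/GBP.
(F − S)/S ÷ T = (1.8179734 − 1.7519)/1.7519/1 = 0.037715 → 3.77%.

+3.77%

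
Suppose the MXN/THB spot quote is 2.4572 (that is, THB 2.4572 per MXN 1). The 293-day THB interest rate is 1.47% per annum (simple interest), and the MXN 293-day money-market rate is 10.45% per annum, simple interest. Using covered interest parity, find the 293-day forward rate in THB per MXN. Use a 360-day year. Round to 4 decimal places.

2.2917

T = 293/360 years.
Growth of 1 THB over T: 1 + 0.0147×293/360 = 1.0119642.
MXN accumulates by 1 + 0.1045×293/360 = 1.0850514.
CIP: F = S · (grow THB)/(grow MXN) = 2.4572 × 1.0119642/1.0850514 = 2.291687 THB per MXN.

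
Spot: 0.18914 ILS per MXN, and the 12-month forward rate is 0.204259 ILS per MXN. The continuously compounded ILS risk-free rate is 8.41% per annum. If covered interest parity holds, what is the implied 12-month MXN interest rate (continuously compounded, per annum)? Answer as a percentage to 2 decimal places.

0.72%

T = 1 year.
By CIP, F/S equals the ILS-to-MXN growth ratio: 0.204259/0.18914 = 1.0799355.
ILS growth factor: e^(0.0841×1) = 1.0877377.
So the MXN growth factor = 1.0072247.
Take logs: ln 1.0072247 / 1 = 0.007199, so 0.72%.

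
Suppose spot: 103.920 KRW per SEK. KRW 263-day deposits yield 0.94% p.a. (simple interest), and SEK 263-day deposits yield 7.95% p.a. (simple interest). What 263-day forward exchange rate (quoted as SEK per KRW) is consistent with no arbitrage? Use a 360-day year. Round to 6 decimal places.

T = 263/360 years.
KRW growth factor: 1 + 0.0094×263/360 = 1.0068672.
SEK growth factor: 1 + 0.0795×263/360 = 1.0580792.
So F = 103.92 × 1.0068672 / 1.0580792 = 98.89018 (KRW/SEK).
Quoted the other way: 1/98.89018 = 0.010112 SEK per KRW.

0.010112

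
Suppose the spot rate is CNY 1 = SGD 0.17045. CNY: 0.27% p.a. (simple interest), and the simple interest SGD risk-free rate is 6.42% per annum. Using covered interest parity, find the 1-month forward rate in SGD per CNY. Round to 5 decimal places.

0.17132

T = 1/12 years.
Growth of 1 SGD over T: 1 + 0.0642×1/12 = 1.005350.
Growth of 1 CNY over T: 1 + 0.0027×1/12 = 1.000225.
So F = 0.17045 × 1.005350 / 1.000225 = 0.1713234 (SGD/CNY).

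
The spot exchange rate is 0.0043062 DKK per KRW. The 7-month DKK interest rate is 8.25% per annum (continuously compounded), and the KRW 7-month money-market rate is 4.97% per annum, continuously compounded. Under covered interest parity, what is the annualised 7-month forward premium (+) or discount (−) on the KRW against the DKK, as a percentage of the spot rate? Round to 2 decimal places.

T = 7/12 years.
No-arbitrage forward: 0.0043062 × 1.0493018 / 1.029416 = 0.0043893853 DKK/KRW.
(F − S)/S ÷ T = (0.0043893853 − 0.0043062)/0.0043062/(7/12) = 0.033116 → 3.31%.

+3.31%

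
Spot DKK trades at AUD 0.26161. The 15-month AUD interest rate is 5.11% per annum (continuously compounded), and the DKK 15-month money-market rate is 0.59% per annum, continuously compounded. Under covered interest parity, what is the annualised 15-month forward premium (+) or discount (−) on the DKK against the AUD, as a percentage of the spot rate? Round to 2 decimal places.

T = 15/12 years.
F = S · g_AUD/g_DKK = 0.26161 × 1.0659591/1.0074023 = 0.27681648.
(F − S)/S ÷ T = (0.27681648 − 0.26161)/0.26161/(15/12) = 0.046501 → 4.65%.

+4.65%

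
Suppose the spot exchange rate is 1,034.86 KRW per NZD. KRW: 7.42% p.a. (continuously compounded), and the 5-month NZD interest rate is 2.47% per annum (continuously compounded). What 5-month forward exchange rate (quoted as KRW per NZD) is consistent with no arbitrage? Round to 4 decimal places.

1056.4256

T = 5/12 years.
KRW growth factor: e^(0.0742×5/12) = 1.0313995503.
NZD growth factor: e^(0.0247×5/12) = 1.010344808.
Forward (KRW per NZD) = 1034.86 × 1.0313995503 / 1.010344808 = 1056.425618.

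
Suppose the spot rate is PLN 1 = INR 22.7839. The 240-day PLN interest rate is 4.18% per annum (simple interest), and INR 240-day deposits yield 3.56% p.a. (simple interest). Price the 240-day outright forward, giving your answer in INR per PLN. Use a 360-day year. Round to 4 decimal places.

22.6923

T = 240/360 years.
INR accumulates by 1 + 0.0356×240/360 = 1.02373333.
PLN growth factor: 1 + 0.0418×240/360 = 1.02786667.
Forward (INR per PLN) = 22.7839 × 1.02373333 / 1.02786667 = 22.692280.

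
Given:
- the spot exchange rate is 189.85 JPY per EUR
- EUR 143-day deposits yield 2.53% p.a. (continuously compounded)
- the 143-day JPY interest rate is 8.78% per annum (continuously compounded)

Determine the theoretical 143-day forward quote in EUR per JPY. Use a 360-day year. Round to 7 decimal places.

T = 143/360 years.
Growth of 1 JPY over T: e^(0.0878×143/360) = 1.0354914.
EUR accumulates by e^(0.0253×143/360) = 1.0101004.
CIP: F = S · (grow JPY)/(grow EUR) = 189.85 × 1.0354914/1.0101004 = 194.6223 JPY per EUR.
Invert for EUR per JPY: 1 / 194.6223 = 0.0051382.

0.0051382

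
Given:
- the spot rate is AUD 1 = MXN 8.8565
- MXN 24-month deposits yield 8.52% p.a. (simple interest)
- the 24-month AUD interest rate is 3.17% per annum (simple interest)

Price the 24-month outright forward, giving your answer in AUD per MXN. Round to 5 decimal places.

0.10259

T = 2 years.
MXN accumulates by 1 + 0.0852×2 = 1.170400.
Growth of 1 AUD over T: 1 + 0.0317×2 = 1.063400.
Forward (MXN per AUD) = 8.8565 × 1.170400 / 1.063400 = 9.747647.
Invert for AUD per MXN: 1 / 9.747647 = 0.10259.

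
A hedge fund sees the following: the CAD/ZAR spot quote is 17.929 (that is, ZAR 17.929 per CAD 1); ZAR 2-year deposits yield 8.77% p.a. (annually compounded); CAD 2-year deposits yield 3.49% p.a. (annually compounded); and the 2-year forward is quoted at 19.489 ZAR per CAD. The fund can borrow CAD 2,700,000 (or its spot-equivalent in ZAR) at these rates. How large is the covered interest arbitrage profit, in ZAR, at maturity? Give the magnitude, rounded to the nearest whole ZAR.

T = 2 years.
Keep in CAD, deliver into the forward: 2,700,000·1.07101801·19.489 = ZAR 56,357,288.99.
Swap to ZAR now, deposit: 2,700,000·17.929·1.18309129 = ZAR 57,271,438.09.
The quoted forward undervalues CAD, so borrow CAD, convert to ZAR at spot, deposit the ZAR at 8.77%, and buy CAD forward at 19.489 to cover the loan.
The gap between the two covered legs is ZAR 914,149.

ZAR 914,149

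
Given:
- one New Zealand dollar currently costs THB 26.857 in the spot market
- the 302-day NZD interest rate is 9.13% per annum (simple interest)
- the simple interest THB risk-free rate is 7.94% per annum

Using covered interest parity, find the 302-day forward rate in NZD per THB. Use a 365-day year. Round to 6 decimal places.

0.037578

T = 302/365 years.
Growth of 1 THB over T: 1 + 0.0794×302/365 = 1.0656953.
Growth of 1 NZD over T: 1 + 0.0913×302/365 = 1.0755414.
CIP: F = S · (grow THB)/(grow NZD) = 26.857 × 1.0656953/1.0755414 = 26.61114 THB per NZD.
Quoted the other way: 1/26.61114 = 0.037578 NZD per THB.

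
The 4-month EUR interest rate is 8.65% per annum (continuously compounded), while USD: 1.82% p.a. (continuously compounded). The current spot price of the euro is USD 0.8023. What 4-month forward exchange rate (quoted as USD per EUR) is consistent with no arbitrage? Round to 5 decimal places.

T = 4/12 years.
USD accumulates by e^(0.0182×4/12) = 1.0060851.
EUR accumulates by e^(0.0865×4/12) = 1.029253.
CIP: F = S · (grow USD)/(grow EUR) = 0.8023 × 1.0060851/1.029253 = 0.7842407 USD per EUR.

0.78424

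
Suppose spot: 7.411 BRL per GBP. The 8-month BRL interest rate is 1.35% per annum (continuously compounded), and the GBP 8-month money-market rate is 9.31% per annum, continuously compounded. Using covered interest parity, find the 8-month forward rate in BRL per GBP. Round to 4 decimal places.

T = 8/12 years.
BRL growth factor: e^(0.0135×8/12) = 1.0090406.
GBP growth factor: e^(0.0931×8/12) = 1.0640333.
CIP: F = S · (grow BRL)/(grow GBP) = 7.411 × 1.0090406/1.0640333 = 7.027975 BRL per GBP.

7.0280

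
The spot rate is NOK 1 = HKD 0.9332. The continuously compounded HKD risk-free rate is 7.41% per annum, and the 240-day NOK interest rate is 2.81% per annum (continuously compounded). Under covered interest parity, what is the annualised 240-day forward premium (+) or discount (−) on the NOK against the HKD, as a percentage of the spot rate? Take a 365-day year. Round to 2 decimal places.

+4.67%

T = 240/365 years.
F = S · g_HKD/g_NOK = 0.9332 × 1.0499298/1.0186485 = 0.9618573.
(F − S)/S ÷ T = (0.9618573 − 0.9332)/0.9332/(240/365) = 0.046703 → 4.67%.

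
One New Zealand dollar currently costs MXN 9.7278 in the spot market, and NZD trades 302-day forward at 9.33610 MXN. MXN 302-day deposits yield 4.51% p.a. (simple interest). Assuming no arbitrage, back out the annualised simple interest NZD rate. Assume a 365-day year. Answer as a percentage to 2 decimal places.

T = 302/365 years.
F/S = 9.3361/9.7278 = 0.9597340 = (growth of MXN) / (growth of NZD).
MXN growth factor: 1 + 0.0451×302/365 = 1.0373156.
That pins the NZD growth at 1.0808366.
(1.0808366 − 1)/T = 0.097700, i.e. 9.77%.

9.77%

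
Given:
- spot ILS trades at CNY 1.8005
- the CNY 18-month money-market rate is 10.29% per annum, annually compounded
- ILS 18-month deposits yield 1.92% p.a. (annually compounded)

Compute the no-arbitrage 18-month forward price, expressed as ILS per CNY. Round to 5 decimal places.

0.49339

T = 18/12 years.
Growth of 1 CNY over T: (1 + 0.1029)^(18/12) = 1.1582551.
Growth of 1 ILS over T: (1 + 0.0192)^(18/12) = 1.0289378.
Forward (CNY per ILS) = 1.8005 × 1.1582551 / 1.0289378 = 2.026788.
Quoted the other way: 1/2.026788 = 0.49339 ILS per CNY.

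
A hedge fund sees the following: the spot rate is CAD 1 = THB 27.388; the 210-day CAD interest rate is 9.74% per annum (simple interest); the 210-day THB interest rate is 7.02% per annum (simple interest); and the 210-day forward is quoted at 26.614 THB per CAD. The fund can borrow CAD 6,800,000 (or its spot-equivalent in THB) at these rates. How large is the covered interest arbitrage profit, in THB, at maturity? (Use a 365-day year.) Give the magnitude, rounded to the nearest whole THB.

T = 210/365 years.
Keep in CAD, deliver into the forward: 6,800,000·1.05603835616·26.614 = THB 191,116,752.71.
Swap to THB now, deposit: 6,800,000·27.388·1.0403890411 = THB 193,760,390.39.
The quoted forward undervalues CAD, so borrow CAD, convert to THB at spot, deposit the THB at 7.02%, and buy CAD forward at 26.614 to cover the loan.
Profit = 193,760,390.39 − 191,116,752.71 = THB 2,643,638.

THB 2,643,638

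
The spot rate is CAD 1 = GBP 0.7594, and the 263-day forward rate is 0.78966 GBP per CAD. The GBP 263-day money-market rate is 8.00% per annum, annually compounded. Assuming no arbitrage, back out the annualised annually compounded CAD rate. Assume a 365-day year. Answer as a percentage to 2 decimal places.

2.30%

T = 263/365 years.
F/S = 0.78966/0.7594 = 1.0398472 = (growth of GBP) / (growth of CAD).
The GBP side grows by (1 + 0.0800)^(263/365) = 1.0570205.
Hence g_CAD = 1.0165152.
Annualise: 1.0165152^(365/263) − 1 = 0.022993 = 2.30%.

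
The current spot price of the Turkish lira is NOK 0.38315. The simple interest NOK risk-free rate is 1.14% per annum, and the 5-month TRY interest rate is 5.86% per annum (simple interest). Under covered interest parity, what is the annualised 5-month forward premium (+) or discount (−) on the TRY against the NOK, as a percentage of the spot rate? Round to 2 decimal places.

-4.61%

T = 5/12 years.
F = S · g_NOK/g_TRY = 0.38315 × 1.004750/1.0244167 = 0.37579431.
Annualised premium = (F − S)/S × (1/T) = (0.37579431 − 0.38315)/0.38315 ÷ (5/12) = -4.61%.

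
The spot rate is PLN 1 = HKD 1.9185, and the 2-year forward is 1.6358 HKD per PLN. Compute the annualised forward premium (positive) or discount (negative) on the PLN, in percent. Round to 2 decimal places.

-7.37%

T = 2 years.
PLN trades forward at -14.73547% vs spot over the period.
Per annum: -0.1473547 / 2 = -0.073677 = -7.37%.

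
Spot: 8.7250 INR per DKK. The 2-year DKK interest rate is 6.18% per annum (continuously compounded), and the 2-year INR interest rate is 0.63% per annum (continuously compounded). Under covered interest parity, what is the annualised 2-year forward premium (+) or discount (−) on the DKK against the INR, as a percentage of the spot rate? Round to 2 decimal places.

-5.25%

T = 2 years.
No-arbitrage forward: 8.725 × 1.0126797 / 1.1315632 = 7.8083402 INR/DKK.
Annualised premium = (F − S)/S × (1/T) = (7.8083402 − 8.725)/8.725 ÷ 2 = -5.25%.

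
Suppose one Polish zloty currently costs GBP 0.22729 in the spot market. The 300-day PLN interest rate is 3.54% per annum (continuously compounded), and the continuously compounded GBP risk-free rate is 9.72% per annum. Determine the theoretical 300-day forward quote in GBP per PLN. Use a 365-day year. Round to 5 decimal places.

T = 300/365 years.
GBP accumulates by e^(0.0972×300/365) = 1.0831684.
PLN growth factor: e^(0.0354×300/365) = 1.0295233.
So F = 0.22729 × 1.0831684 / 1.0295233 = 0.2391333 (GBP/PLN).

0.23913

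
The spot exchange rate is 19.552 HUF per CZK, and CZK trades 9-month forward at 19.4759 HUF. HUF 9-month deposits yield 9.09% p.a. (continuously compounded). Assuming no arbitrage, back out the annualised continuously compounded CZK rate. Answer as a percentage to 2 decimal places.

T = 9/12 years.
CIP gives F = S · g_HUF/g_CZK, so g_HUF/g_CZK = 19.4759/19.552 = 0.9961078.
The HUF side grows by e^(0.0909×9/12) = 1.0705526.
So the CZK growth factor = 1.0747357.
Take logs: ln 1.0747357 / (9/12) = 0.096100, so 9.61%.

9.61%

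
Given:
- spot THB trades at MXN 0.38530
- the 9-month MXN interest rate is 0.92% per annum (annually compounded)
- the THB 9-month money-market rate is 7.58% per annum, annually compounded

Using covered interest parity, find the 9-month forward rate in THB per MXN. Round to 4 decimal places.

T = 9/12 years.
Growth of 1 MXN over T: (1 + 0.0092)^(9/12) = 1.0068921.
THB accumulates by (1 + 0.0758)^(9/12) = 1.0563277.
Forward (MXN per THB) = 0.3853 × 1.0068921 / 1.0563277 = 0.3672682.
Invert for THB per MXN: 1 / 0.3672682 = 2.7228.

2.7228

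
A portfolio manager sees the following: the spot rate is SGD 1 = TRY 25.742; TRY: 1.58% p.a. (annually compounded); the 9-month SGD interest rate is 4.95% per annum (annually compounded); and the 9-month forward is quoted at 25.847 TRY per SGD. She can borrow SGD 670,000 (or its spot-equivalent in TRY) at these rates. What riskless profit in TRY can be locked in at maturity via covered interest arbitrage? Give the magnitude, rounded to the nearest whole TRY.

T = 9/12 years.
Route A — deposit SGD, sell forward: 670,000 × 1.036899899 × 25.847 = TRY 17,956,503.63.
Route B — convert at spot, deposit TRY: 670,000 × 25.742 × 1.011826749 = TRY 17,451,117.60.
The quoted forward overvalues SGD, so borrow TRY, buy SGD at spot, deposit the SGD at 4.95%, and sell the proceeds forward at 25.847.
The gap between the two covered legs is TRY 505,386.

TRY 505,386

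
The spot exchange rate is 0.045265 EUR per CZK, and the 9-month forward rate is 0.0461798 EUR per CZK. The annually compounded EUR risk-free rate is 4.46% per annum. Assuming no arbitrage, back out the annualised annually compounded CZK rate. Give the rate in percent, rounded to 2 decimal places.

T = 9/12 years.
By CIP, F/S equals the EUR-to-CZK growth ratio: 0.0461798/0.045265 = 1.0202099.
EUR growth factor: (1 + 0.0446)^(9/12) = 1.0332669.
Hence g_CZK = 1.0127983.
r = 1.0127983^(12/9) − 1 = 0.017101 → 1.71%.

1.71%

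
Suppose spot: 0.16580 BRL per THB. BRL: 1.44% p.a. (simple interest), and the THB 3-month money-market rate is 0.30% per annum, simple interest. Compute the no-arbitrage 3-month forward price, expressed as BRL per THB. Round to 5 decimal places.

0.16627

T = 3/12 years.
BRL growth factor: 1 + 0.0144×3/12 = 1.003600.
THB accumulates by 1 + 0.0030×3/12 = 1.000750.
Forward (BRL per THB) = 0.1658 × 1.003600 / 1.000750 = 0.1662722.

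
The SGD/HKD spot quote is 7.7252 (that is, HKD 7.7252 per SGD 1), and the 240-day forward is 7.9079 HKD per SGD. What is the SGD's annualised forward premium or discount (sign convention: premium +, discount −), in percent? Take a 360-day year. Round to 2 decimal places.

+3.55%

T = 240/360 years.
SGD trades forward at +2.36499% vs spot over the period.
Per annum: 0.0236499 / (240/360) = 0.035475 = 3.55%.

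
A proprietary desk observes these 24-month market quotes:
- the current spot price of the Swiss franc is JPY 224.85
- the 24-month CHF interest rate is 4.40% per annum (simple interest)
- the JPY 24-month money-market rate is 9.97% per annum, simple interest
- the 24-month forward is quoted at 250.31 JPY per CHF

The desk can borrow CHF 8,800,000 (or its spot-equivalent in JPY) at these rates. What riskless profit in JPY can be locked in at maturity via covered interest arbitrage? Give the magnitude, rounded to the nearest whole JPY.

T = 2 years.
Invest the CHF and cover forward: 8,800,000 × 1.088000 × 250.31 = JPY 2,396,568,064.00.
Convert at spot and invest in JPY: 8,800,000 × 224.85 × 1.199400 = JPY 2,373,228,792.00.
The quoted forward overvalues CHF, so borrow JPY, buy CHF at spot, deposit the CHF at 4.40%, and sell the proceeds forward at 250.31.
The gap between the two covered legs is JPY 23,339,272.

JPY 23,339,272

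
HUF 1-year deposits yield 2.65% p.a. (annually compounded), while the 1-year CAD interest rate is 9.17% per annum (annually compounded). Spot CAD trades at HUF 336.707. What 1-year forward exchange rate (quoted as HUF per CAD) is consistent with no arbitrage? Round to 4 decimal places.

316.5977

T = 1 year.
HUF accumulates by (1 + 0.0265)^1 = 1.026500.
Growth of 1 CAD over T: (1 + 0.0917)^1 = 1.091700.
Forward (HUF per CAD) = 336.707 × 1.026500 / 1.091700 = 316.597724.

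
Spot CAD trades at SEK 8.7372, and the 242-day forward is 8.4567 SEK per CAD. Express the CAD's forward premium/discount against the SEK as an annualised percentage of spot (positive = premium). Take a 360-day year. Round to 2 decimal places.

-4.78%

T = 242/360 years.
(F − S)/S = (8.4567 − 8.7372)/8.7372 = -0.0321041.
Annualise by dividing by T: -0.0321041 / (242/360) = -0.047758 → -4.78%.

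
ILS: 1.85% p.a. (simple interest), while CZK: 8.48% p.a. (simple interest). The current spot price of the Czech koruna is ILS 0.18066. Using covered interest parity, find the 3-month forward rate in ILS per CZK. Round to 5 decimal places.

0.17773

T = 3/12 years.
ILS growth factor: 1 + 0.0185×3/12 = 1.004625.
CZK accumulates by 1 + 0.0848×3/12 = 1.021200.
Forward (ILS per CZK) = 0.18066 × 1.004625 / 1.021200 = 0.1777277.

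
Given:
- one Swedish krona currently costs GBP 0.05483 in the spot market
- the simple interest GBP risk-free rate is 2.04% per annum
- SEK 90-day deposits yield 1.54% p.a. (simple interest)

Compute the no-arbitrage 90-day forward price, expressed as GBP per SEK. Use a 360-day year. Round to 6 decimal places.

T = 90/360 years.
GBP accumulates by 1 + 0.0204×90/360 = 1.005100.
SEK growth factor: 1 + 0.0154×90/360 = 1.003850.
CIP: F = S · (grow GBP)/(grow SEK) = 0.05483 × 1.005100/1.003850 = 0.05489827 GBP per SEK.

0.054898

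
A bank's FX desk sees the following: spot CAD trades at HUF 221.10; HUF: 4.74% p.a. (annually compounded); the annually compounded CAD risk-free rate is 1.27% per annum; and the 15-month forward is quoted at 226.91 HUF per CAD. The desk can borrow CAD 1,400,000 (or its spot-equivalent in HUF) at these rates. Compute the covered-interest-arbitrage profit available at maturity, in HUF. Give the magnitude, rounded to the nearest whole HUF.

T = 15/12 years.
Route A — deposit CAD, sell forward: 1,400,000 × 1.01590012199 × 226.91 = HUF 322,725,055.35.
Route B — convert at spot, deposit HUF: 1,400,000 × 221.10 × 1.05959698032 = HUF 327,987,649.29.
The quoted forward undervalues CAD, so borrow CAD, convert to HUF at spot, deposit the HUF at 4.74%, and buy CAD forward at 226.91 to cover the loan.
The gap between the two covered legs is HUF 5,262,594.

HUF 5,262,594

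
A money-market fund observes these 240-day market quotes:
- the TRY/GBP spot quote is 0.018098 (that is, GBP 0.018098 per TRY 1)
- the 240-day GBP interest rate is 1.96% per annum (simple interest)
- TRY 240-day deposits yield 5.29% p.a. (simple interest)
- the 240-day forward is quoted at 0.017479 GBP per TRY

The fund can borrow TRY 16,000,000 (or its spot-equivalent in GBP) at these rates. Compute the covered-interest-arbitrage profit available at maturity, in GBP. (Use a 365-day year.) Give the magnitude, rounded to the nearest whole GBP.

T = 240/365 years.
Invest the TRY and cover forward: 16,000,000 × 1.03478356 × 0.017479 = GBP 289,391.71.
Convert at spot and invest in GBP: 16,000,000 × 0.018098 × 1.01288767 = GBP 293,299.86.
The quoted forward undervalues TRY, so borrow TRY, convert to GBP at spot, deposit the GBP at 1.96%, and buy TRY forward at 0.017479 to cover the loan.
Profit = 293,299.86 − 289,391.71 = GBP 3,908.

GBP 3,908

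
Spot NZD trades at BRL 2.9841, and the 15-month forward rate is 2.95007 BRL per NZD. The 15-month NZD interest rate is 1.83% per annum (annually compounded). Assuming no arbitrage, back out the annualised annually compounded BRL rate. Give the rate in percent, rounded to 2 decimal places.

0.90%

T = 15/12 years.
By CIP, F/S equals the BRL-to-NZD growth ratio: 2.95007/2.9841 = 0.9885962.
The NZD side grows by (1 + 0.0183)^(15/12) = 1.0229271.
Hence g_BRL = 1.0112618.
Annualise: 1.0112618^(12/15) − 1 = 0.008999 = 0.90%.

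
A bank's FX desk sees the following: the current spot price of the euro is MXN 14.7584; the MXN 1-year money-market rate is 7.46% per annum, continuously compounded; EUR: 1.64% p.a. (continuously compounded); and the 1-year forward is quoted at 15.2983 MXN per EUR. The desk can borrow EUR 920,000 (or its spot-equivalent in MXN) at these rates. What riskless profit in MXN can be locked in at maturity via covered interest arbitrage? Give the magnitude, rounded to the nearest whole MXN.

MXN 322,205

T = 1 year.
Route A — deposit EUR, sell forward: 920,000 × 1.0165352182 × 15.2983 = MXN 14,307,159.87.
Route B — convert at spot, deposit MXN: 920,000 × 14.7584 × 1.0774530834 = MXN 14,629,364.90.
The quoted forward undervalues EUR, so borrow EUR, convert to MXN at spot, deposit the MXN at 7.46%, and buy EUR forward at 15.2983 to cover the loan.
Profit = 14,629,364.90 − 14,307,159.87 = MXN 322,205.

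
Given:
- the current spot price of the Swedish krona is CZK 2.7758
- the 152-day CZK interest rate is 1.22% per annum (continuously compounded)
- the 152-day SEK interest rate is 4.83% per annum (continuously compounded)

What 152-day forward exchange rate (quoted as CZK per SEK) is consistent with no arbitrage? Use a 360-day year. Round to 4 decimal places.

2.7338

T = 152/360 years.
CZK accumulates by e^(0.0122×152/360) = 1.0051644.
SEK growth factor: e^(0.0483×152/360) = 1.0206027.
So F = 2.7758 × 1.0051644 / 1.0206027 = 2.733811 (CZK/SEK).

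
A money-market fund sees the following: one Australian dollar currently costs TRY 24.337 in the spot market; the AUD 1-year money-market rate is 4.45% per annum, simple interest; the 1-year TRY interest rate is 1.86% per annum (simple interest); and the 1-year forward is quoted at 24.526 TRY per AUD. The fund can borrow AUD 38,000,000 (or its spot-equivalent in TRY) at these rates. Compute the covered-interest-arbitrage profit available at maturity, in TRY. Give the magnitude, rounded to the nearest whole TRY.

TRY 31,454,074

T = 1 year.
Route A — deposit AUD, sell forward: 38,000,000 × 1.044500 × 24.526 = TRY 973,461,466.00.
Route B — convert at spot, deposit TRY: 38,000,000 × 24.337 × 1.018600 = TRY 942,007,391.60.
The quoted forward overvalues AUD, so borrow TRY, buy AUD at spot, deposit the AUD at 4.45%, and sell the proceeds forward at 24.526.
Profit = 973,461,466.00 − 942,007,391.60 = TRY 31,454,074.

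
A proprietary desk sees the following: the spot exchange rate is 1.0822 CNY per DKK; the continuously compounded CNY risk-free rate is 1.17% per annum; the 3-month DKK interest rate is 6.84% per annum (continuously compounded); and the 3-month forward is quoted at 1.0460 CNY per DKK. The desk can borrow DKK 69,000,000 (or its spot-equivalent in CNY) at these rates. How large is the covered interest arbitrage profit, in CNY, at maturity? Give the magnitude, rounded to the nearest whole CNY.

T = 3/12 years.
Route A — deposit DKK, sell forward: 69,000,000 × 1.0172470419 × 1.0460 = CNY 73,418,788.00.
Route B — convert at spot, deposit CNY: 69,000,000 × 1.0822 × 1.002929282 = CNY 74,890,534.76.
The quoted forward undervalues DKK, so borrow DKK, convert to CNY at spot, deposit the CNY at 1.17%, and buy DKK forward at 1.0460 to cover the loan.
Arbitrage profit = |73,418,788.00 − 74,890,534.76| = CNY 1,471,747.

CNY 1,471,747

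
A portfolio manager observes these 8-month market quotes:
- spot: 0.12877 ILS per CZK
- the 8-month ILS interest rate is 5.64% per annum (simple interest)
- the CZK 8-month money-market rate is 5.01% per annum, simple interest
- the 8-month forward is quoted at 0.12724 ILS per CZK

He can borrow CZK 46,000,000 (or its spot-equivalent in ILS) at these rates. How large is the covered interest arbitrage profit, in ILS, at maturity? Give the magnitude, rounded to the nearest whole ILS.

T = 8/12 years.
Route A — deposit CZK, sell forward: 46,000,000 × 1.033400 × 0.12724 = ILS 6,048,531.54.
Route B — convert at spot, deposit ILS: 46,000,000 × 0.12877 × 1.037600 = ILS 6,146,140.59.
The quoted forward undervalues CZK, so borrow CZK, convert to ILS at spot, deposit the ILS at 5.64%, and buy CZK forward at 0.12724 to cover the loan.
Arbitrage profit = |6,048,531.54 − 6,146,140.59| = ILS 97,609.

ILS 97,609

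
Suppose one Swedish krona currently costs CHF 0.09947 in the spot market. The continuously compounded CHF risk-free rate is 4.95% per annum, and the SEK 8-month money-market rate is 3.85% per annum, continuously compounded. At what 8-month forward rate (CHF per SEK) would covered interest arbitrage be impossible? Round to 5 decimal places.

0.10020

T = 8/12 years.
CHF growth factor: e^(0.0495×8/12) = 1.0335505.
SEK growth factor: e^(0.0385×8/12) = 1.0259989.
So F = 0.09947 × 1.0335505 / 1.0259989 = 0.1002021 (CHF/SEK).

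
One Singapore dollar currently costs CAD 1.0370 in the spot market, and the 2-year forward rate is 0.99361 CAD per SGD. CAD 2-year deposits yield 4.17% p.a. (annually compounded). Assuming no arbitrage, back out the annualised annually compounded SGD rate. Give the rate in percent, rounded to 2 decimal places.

6.42%

T = 2 years.
F/S = 0.99361/1.037 = 0.9581581 = (growth of CAD) / (growth of SGD).
CAD growth factor: (1 + 0.0417)^2 = 1.0851389.
That pins the SGD growth at 1.1325259.
Annualise: 1.1325259^(1/2) − 1 = 0.064202 = 6.42%.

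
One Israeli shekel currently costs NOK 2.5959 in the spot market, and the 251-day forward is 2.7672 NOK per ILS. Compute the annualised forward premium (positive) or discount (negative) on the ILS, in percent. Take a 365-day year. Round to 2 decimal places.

T = 251/365 years.
ILS trades forward at +6.59887% vs spot over the period.
×(1/T) gives 9.60% p.a.

+9.60%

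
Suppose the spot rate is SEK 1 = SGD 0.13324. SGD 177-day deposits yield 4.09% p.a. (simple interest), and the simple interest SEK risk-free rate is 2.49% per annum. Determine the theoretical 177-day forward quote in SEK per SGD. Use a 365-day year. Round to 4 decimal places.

T = 177/365 years.
Growth of 1 SGD over T: 1 + 0.0409×177/365 = 1.0198337.
SEK accumulates by 1 + 0.0249×177/365 = 1.0120748.
So F = 0.13324 × 1.0198337 / 1.0120748 = 0.1342615 (SGD/SEK).
Invert for SEK per SGD: 1 / 0.1342615 = 7.4482.

7.4482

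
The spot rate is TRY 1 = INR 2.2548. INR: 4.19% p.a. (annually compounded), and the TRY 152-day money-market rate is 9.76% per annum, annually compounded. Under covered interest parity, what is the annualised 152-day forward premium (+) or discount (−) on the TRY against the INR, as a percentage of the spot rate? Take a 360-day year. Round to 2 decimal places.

-5.15%

T = 152/360 years.
No-arbitrage forward: 2.2548 × 1.0174816 / 1.0401031 = 2.2057597 INR/TRY.
(F − S)/S ÷ T = (2.2057597 − 2.2548)/2.2548/(152/360) = -0.051511 → -5.15%.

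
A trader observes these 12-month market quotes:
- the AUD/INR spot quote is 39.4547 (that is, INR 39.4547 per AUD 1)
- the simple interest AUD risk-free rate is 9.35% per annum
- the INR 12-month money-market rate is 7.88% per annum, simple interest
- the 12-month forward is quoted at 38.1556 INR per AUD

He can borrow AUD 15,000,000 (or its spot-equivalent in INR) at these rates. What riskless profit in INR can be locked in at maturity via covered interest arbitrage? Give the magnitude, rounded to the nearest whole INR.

T = 1 year.
Invest the AUD and cover forward: 15,000,000 × 1.093500 × 38.1556 = INR 625,847,229.00.
Convert at spot and invest in INR: 15,000,000 × 39.4547 × 1.078800 = INR 638,455,955.40.
The quoted forward undervalues AUD, so borrow AUD, convert to INR at spot, deposit the INR at 7.88%, and buy AUD forward at 38.1556 to cover the loan.
Arbitrage profit = |625,847,229.00 − 638,455,955.40| = INR 12,608,726.

INR 12,608,726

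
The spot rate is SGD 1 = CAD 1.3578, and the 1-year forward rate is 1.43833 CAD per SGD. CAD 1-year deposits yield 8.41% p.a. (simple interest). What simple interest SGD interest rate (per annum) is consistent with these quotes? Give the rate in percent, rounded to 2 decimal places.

T = 1 year.
By CIP, F/S equals the CAD-to-SGD growth ratio: 1.43833/1.3578 = 1.0593092.
CAD growth factor: 1 + 0.0841×1 = 1.084100.
Hence g_SGD = 1.0234028.
(1.0234028 − 1)/T = 0.023403, i.e. 2.34%.

2.34%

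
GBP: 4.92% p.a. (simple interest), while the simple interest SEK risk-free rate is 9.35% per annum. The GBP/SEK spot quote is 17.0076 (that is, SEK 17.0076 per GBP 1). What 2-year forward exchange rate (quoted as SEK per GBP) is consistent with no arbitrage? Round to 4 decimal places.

18.3795

T = 2 years.
SEK accumulates by 1 + 0.0935×2 = 1.187000.
Growth of 1 GBP over T: 1 + 0.0492×2 = 1.098400.
Forward (SEK per GBP) = 17.0076 × 1.187000 / 1.098400 = 18.379480.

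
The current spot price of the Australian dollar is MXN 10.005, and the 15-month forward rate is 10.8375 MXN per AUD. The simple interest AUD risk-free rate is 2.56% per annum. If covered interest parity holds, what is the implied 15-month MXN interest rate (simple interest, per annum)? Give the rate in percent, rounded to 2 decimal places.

T = 15/12 years.
F/S = 10.8375/10.005 = 1.0832084 = (growth of MXN) / (growth of AUD).
AUD growth factor: 1 + 0.0256×15/12 = 1.032000.
So the MXN growth factor = 1.1178711.
(1.1178711 − 1)/T = 0.094297, i.e. 9.43%.

9.43%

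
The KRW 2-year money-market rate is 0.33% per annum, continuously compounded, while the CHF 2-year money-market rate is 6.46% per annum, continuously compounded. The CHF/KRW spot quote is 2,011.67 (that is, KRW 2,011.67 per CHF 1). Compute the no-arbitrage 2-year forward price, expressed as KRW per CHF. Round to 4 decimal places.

1779.5584

T = 2 years.
Growth of 1 KRW over T: e^(0.0033×2) = 1.006621828.
Growth of 1 CHF over T: e^(0.0646×2) = 1.1379176849.
Forward (KRW per CHF) = 2011.67 × 1.006621828 / 1.1379176849 = 1779.558363.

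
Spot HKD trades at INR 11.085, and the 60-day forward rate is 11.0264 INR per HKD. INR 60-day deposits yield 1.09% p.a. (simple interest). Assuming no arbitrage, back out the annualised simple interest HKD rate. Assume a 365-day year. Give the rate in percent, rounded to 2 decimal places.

4.33%

T = 60/365 years.
F/S = 11.0264/11.085 = 0.9947136 = (growth of INR) / (growth of HKD).
INR growth factor: 1 + 0.0109×60/365 = 1.0017918.
So the HKD growth factor = 1.0071158.
r = (1.0071158 − 1)/(60/365) = 0.043288 → 4.33%.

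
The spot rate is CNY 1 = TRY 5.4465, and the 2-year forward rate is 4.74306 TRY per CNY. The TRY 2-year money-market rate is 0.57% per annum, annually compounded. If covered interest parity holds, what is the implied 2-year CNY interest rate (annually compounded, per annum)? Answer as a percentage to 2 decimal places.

T = 2 years.
F/S = 4.74306/5.4465 = 0.8708455 = (growth of TRY) / (growth of CNY).
TRY growth factor: (1 + 0.0057)^2 = 1.0114325.
Hence g_CNY = 1.1614374.
r = 1.1614374^(1/2) − 1 = 0.077700 → 7.77%.

7.77%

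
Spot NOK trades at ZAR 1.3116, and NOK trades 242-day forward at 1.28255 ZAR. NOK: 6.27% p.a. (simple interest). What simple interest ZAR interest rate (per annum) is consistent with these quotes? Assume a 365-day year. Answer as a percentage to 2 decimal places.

T = 242/365 years.
F/S = 1.28255/1.3116 = 0.9778515 = (growth of ZAR) / (growth of NOK).
NOK growth factor: 1 + 0.0627×242/365 = 1.041571.
Hence g_ZAR = 1.0185018.
r = (1.0185018 − 1)/(242/365) = 0.027906 → 2.79%.

2.79%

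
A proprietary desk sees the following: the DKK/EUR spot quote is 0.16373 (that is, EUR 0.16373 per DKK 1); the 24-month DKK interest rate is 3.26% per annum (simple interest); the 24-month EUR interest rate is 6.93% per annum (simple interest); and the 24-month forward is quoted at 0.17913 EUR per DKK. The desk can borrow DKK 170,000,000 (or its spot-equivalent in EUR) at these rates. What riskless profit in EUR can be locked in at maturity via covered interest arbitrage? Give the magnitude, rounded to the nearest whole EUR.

EUR 745,671

T = 2 years.
Route A — deposit DKK, sell forward: 170,000,000 × 1.065200 × 0.17913 = EUR 32,437,576.92.
Route B — convert at spot, deposit EUR: 170,000,000 × 0.16373 × 1.138600 = EUR 31,691,906.26.
The quoted forward overvalues DKK, so borrow EUR, buy DKK at spot, deposit the DKK at 3.26%, and sell the proceeds forward at 0.17913.
Arbitrage profit = |32,437,576.92 − 31,691,906.26| = EUR 745,671.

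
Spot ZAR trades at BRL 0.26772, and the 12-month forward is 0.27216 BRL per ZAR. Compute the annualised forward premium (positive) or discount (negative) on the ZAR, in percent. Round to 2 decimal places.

T = 1 year.
ZAR trades forward at +1.65845% vs spot over the period.
×(1/T) gives 1.66% p.a.

+1.66%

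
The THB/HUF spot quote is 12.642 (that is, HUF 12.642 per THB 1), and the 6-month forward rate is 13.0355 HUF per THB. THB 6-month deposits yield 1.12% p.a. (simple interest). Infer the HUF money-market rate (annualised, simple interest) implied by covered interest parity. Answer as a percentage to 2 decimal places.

7.38%

T = 6/12 years.
F/S = 13.0355/12.642 = 1.0311264 = (growth of HUF) / (growth of THB).
The THB side grows by 1 + 0.0112×6/12 = 1.005600.
That pins the HUF growth at 1.0369007.
(1.0369007 − 1)/T = 0.073801, i.e. 7.38%.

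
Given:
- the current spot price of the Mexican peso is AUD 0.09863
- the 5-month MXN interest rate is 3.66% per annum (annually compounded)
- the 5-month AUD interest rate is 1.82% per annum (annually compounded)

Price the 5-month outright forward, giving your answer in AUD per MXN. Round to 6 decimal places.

0.097897

T = 5/12 years.
AUD growth factor: (1 + 0.0182)^(5/12) = 1.0075435.
Growth of 1 MXN over T: (1 + 0.0366)^(5/12) = 1.0150903.
Forward (AUD per MXN) = 0.09863 × 1.0075435 / 1.0150903 = 0.09789672.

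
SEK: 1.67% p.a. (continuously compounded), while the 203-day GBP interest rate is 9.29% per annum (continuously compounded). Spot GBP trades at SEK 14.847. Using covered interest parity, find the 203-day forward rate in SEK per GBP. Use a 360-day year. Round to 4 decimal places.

14.2226

T = 203/360 years.
SEK growth factor: e^(0.0167×203/360) = 1.00946142.
Growth of 1 GBP over T: e^(0.0929×203/360) = 1.05378166.
CIP: F = S · (grow SEK)/(grow GBP) = 14.847 × 1.00946142/1.05378166 = 14.222561 SEK per GBP.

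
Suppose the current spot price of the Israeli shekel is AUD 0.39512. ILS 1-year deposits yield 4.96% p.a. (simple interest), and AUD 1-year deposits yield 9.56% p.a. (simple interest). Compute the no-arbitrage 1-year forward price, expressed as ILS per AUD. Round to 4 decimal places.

2.4246

T = 1 year.
AUD accumulates by 1 + 0.0956×1 = 1.095600.
ILS accumulates by 1 + 0.0496×1 = 1.049600.
CIP: F = S · (grow AUD)/(grow ILS) = 0.39512 × 1.095600/1.049600 = 0.4124366 AUD per ILS.
Quoted the other way: 1/0.4124366 = 2.4246 ILS per AUD.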